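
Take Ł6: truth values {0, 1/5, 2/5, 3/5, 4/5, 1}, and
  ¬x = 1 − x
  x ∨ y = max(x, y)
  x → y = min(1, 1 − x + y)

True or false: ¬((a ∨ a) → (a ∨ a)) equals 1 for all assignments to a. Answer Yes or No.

Counterexample: take a = 0.
a ∨ a = 0 ∨ 0 = 0
a ∨ a = 0 ∨ 0 = 0
(a ∨ a) → (a ∨ a) = 0 → 0 = 1
¬((a ∨ a) → (a ∨ a)) = ¬1 = 0
This gives 0 ≠ 1.

No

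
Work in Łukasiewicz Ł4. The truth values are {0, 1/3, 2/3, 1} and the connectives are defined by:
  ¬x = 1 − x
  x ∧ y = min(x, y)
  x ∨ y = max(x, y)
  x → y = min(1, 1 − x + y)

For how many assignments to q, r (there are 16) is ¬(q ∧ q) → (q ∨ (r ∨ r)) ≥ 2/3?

q = 0, r = 0 ↦ 0  <
q = 0, r = 1/3 ↦ 1/3  <
q = 0, r = 2/3 ↦ 2/3  ≥
q = 0, r = 1 ↦ 1  ≥
q = 1/3, r = 0 ↦ 2/3  ≥
q = 1/3, r = 1/3 ↦ 2/3  ≥
q = 1/3, r = 2/3 ↦ 1  ≥
q = 1/3, r = 1 ↦ 1  ≥
q = 2/3, r = 0 ↦ 1  ≥
q = 2/3, r = 1/3 ↦ 1  ≥
q = 2/3, r = 2/3 ↦ 1  ≥
q = 2/3, r = 1 ↦ 1  ≥
q = 1, r = 0 ↦ 1  ≥
q = 1, r = 1/3 ↦ 1  ≥
q = 1, r = 2/3 ↦ 1  ≥
q = 1, r = 1 ↦ 1  ≥
So 14 of the 16 assignments meet the threshold.

14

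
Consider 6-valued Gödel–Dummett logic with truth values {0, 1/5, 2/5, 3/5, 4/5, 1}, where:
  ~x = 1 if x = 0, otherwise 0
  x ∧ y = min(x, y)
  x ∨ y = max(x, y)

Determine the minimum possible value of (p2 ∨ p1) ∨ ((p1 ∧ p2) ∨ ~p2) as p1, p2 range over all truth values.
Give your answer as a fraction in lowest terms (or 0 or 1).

Take p1 = 0, p2 = 1/5:
p2 ∨ p1 = 1/5 ∨ 0 = 1/5
p1 ∧ p2 = 0 ∧ 1/5 = 0
~p2 = ~1/5 = 0
(p1 ∧ p2) ∨ ~p2 = 0 ∨ 0 = 0
(p2 ∨ p1) ∨ ((p1 ∧ p2) ∨ ~p2) = 1/5 ∨ 0 = 1/5
No assignment yields a value below 1/5, so this is the minimum.

1/5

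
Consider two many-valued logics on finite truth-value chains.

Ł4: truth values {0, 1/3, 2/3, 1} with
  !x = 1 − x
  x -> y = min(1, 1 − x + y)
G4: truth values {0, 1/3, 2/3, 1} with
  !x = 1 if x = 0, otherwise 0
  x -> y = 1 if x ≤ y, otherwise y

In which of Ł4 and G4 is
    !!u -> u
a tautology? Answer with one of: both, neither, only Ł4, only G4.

only Ł4

In Ł4: every assignment gives 1 — tautology.
In G4: at u = 1/3 the value is 1/3 — not a tautology.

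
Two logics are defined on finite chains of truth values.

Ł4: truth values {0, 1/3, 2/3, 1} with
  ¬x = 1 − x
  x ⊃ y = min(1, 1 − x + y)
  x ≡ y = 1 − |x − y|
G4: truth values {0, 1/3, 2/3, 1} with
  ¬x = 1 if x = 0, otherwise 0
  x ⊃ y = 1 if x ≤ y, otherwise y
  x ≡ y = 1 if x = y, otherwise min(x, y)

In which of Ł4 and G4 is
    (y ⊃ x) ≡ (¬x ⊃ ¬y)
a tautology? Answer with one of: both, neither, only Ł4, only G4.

In Ł4: every assignment gives 1 — tautology.
In G4: at x = 1/3, y = 2/3 the value is 1/3 — not a tautology.

only Ł4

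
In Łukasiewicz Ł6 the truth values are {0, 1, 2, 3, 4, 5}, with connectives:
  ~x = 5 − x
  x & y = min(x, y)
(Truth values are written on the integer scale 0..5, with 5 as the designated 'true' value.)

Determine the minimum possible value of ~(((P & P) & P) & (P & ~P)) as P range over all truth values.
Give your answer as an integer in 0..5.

3

Take P = 2:
P & P = 2 & 2 = 2
(P & P) & P = 2 & 2 = 2
~P = ~2 = 3
P & ~P = 2 & 3 = 2
((P & P) & P) & (P & ~P) = 2 & 2 = 2
~(((P & P) & P) & (P & ~P)) = ~2 = 3
No assignment yields a value below 3, so this is the minimum.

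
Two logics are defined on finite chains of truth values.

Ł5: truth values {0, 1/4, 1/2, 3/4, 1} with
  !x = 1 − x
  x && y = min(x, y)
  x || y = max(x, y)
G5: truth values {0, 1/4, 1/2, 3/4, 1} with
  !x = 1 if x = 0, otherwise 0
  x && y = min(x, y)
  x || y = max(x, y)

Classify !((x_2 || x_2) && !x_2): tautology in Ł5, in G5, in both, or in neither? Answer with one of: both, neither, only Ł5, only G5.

only G5

In Ł5: at x_2 = 1/4 the value is 3/4 — not a tautology.
In G5: every assignment gives 1 — tautology.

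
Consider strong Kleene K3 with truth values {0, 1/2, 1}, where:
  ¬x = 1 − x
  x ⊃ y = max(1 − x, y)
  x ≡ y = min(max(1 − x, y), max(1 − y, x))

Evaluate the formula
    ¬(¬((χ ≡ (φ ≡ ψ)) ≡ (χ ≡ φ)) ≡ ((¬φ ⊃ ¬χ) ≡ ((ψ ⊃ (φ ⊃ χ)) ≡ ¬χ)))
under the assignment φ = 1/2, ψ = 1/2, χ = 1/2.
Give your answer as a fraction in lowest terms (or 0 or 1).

φ ≡ ψ = 1/2 ≡ 1/2 = 1/2
χ ≡ (φ ≡ ψ) = 1/2 ≡ 1/2 = 1/2
χ ≡ φ = 1/2 ≡ 1/2 = 1/2
(χ ≡ (φ ≡ ψ)) ≡ (χ ≡ φ) = 1/2 ≡ 1/2 = 1/2
¬((χ ≡ (φ ≡ ψ)) ≡ (χ ≡ φ)) = ¬1/2 = 1/2
¬φ = ¬1/2 = 1/2
¬χ = ¬1/2 = 1/2
¬φ ⊃ ¬χ = 1/2 ⊃ 1/2 = 1/2
φ ⊃ χ = 1/2 ⊃ 1/2 = 1/2
ψ ⊃ (φ ⊃ χ) = 1/2 ⊃ 1/2 = 1/2
¬χ = ¬1/2 = 1/2
(ψ ⊃ (φ ⊃ χ)) ≡ ¬χ = 1/2 ≡ 1/2 = 1/2
(¬φ ⊃ ¬χ) ≡ ((ψ ⊃ (φ ⊃ χ)) ≡ ¬χ) = 1/2 ≡ 1/2 = 1/2
¬((χ ≡ (φ ≡ ψ)) ≡ (χ ≡ φ)) ≡ ((¬φ ⊃ ¬χ) ≡ ((ψ ⊃ (φ ⊃ χ)) ≡ ¬χ)) = 1/2 ≡ 1/2 = 1/2
¬(¬((χ ≡ (φ ≡ ψ)) ≡ (χ ≡ φ)) ≡ ((¬φ ⊃ ¬χ) ≡ ((ψ ⊃ (φ ⊃ χ)) ≡ ¬χ))) = ¬1/2 = 1/2

1/2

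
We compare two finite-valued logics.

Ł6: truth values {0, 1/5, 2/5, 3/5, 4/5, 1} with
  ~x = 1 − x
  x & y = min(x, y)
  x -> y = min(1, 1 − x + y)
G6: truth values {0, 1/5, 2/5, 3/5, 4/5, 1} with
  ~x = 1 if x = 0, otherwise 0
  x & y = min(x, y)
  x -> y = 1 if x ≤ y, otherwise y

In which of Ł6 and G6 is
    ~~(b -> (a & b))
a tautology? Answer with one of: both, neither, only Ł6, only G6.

neither

In Ł6: at a = 0, b = 1/5 the value is 4/5 — not a tautology.
In G6: at a = 0, b = 1/5 the value is 0 — not a tautology.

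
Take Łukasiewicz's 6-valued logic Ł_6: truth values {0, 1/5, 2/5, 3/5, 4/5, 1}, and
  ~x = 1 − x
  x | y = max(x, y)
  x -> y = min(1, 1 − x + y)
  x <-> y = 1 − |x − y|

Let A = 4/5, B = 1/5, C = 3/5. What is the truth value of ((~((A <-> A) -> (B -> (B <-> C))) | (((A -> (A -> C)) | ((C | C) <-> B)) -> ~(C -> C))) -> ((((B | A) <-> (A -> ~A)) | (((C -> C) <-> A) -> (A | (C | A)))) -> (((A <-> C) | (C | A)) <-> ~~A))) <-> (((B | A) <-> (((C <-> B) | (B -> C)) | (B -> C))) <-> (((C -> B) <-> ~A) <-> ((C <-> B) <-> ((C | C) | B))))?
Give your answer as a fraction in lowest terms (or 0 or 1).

4/5

A <-> A = 4/5 <-> 4/5 = 1
B <-> C = 1/5 <-> 3/5 = 3/5
B -> (B <-> C) = 1/5 -> 3/5 = 1
(A <-> A) -> (B -> (B <-> C)) = 1 -> 1 = 1
~((A <-> A) -> (B -> (B <-> C))) = ~1 = 0
A -> C = 4/5 -> 3/5 = 4/5
A -> (A -> C) = 4/5 -> 4/5 = 1
C | C = 3/5 | 3/5 = 3/5
(C | C) <-> B = 3/5 <-> 1/5 = 3/5
(A -> (A -> C)) | ((C | C) <-> B) = 1 | 3/5 = 1
C -> C = 3/5 -> 3/5 = 1
~(C -> C) = ~1 = 0
((A -> (A -> C)) | ((C | C) <-> B)) -> ~(C -> C) = 1 -> 0 = 0
~((A <-> A) -> (B -> (B <-> C))) | (((A -> (A -> C)) | ((C | C) <-> B)) -> ~(C -> C)) = 0 | 0 = 0
B | A = 1/5 | 4/5 = 4/5
~A = ~4/5 = 1/5
A -> ~A = 4/5 -> 1/5 = 2/5
(B | A) <-> (A -> ~A) = 4/5 <-> 2/5 = 3/5
C -> C = 3/5 -> 3/5 = 1
(C -> C) <-> A = 1 <-> 4/5 = 4/5
C | A = 3/5 | 4/5 = 4/5
A | (C | A) = 4/5 | 4/5 = 4/5
((C -> C) <-> A) -> (A | (C | A)) = 4/5 -> 4/5 = 1
((B | A) <-> (A -> ~A)) | (((C -> C) <-> A) -> (A | (C | A))) = 3/5 | 1 = 1
A <-> C = 4/5 <-> 3/5 = 4/5
C | A = 3/5 | 4/5 = 4/5
(A <-> C) | (C | A) = 4/5 | 4/5 = 4/5
~A = ~4/5 = 1/5
~~A = ~1/5 = 4/5
((A <-> C) | (C | A)) <-> ~~A = 4/5 <-> 4/5 = 1
(((B | A) <-> (A -> ~A)) | (((C -> C) <-> A) -> (A | (C | A)))) -> (((A <-> C) | (C | A)) <-> ~~A) = 1 -> 1 = 1
(~((A <-> A) -> (B -> (B <-> C))) | (((A -> (A -> C)) | ((C | C) <-> B)) -> ~(C -> C))) -> ((((B | A) <-> (A -> ~A)) | (((C -> C) <-> A) -> (A | (C | A)))) -> (((A <-> C) | (C | A)) <-> ~~A)) = 0 -> 1 = 1
B | A = 1/5 | 4/5 = 4/5
C <-> B = 3/5 <-> 1/5 = 3/5
B -> C = 1/5 -> 3/5 = 1
(C <-> B) | (B -> C) = 3/5 | 1 = 1
B -> C = 1/5 -> 3/5 = 1
((C <-> B) | (B -> C)) | (B -> C) = 1 | 1 = 1
(B | A) <-> (((C <-> B) | (B -> C)) | (B -> C)) = 4/5 <-> 1 = 4/5
C -> B = 3/5 -> 1/5 = 3/5
~A = ~4/5 = 1/5
(C -> B) <-> ~A = 3/5 <-> 1/5 = 3/5
C <-> B = 3/5 <-> 1/5 = 3/5
C | C = 3/5 | 3/5 = 3/5
(C | C) | B = 3/5 | 1/5 = 3/5
(C <-> B) <-> ((C | C) | B) = 3/5 <-> 3/5 = 1
((C -> B) <-> ~A) <-> ((C <-> B) <-> ((C | C) | B)) = 3/5 <-> 1 = 3/5
((B | A) <-> (((C <-> B) | (B -> C)) | (B -> C))) <-> (((C -> B) <-> ~A) <-> ((C <-> B) <-> ((C | C) | B))) = 4/5 <-> 3/5 = 4/5
((~((A <-> A) -> (B -> (B <-> C))) | (((A -> (A -> C)) | ((C | C) <-> B)) -> ~(C -> C))) -> ((((B | A) <-> (A -> ~A)) | (((C -> C) <-> A) -> (A | (C | A)))) -> (((A <-> C) | (C | A)) <-> ~~A))) <-> (((B | A) <-> (((C <-> B) | (B -> C)) | (B -> C))) <-> (((C -> B) <-> ~A) <-> ((C <-> B) <-> ((C | C) | B)))) = 1 <-> 4/5 = 4/5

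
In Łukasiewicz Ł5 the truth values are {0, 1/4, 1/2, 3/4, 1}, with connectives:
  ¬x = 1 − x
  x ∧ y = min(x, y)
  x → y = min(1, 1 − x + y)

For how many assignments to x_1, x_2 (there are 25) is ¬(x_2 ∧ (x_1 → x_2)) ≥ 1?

5

value 1: 5 assignments (counts)
value 3/4: 5 assignments
value 1/2: 5 assignments
value 1/4: 5 assignments
value 0: 5 assignments
So 5 of the 25 assignments meet the threshold.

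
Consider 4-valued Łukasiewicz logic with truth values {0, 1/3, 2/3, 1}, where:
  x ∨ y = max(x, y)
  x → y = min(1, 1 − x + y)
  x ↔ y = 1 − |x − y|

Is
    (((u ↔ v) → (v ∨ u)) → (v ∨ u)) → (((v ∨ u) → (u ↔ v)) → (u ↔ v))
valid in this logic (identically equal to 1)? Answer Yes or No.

u = 0, v = 0 ↦ 1
u = 0, v = 1/3 ↦ 1
u = 0, v = 2/3 ↦ 1
u = 0, v = 1 ↦ 1
u = 1/3, v = 0 ↦ 1
u = 1/3, v = 1/3 ↦ 1
u = 1/3, v = 2/3 ↦ 1
u = 1/3, v = 1 ↦ 1
u = 2/3, v = 0 ↦ 1
u = 2/3, v = 1/3 ↦ 1
u = 2/3, v = 2/3 ↦ 1
u = 2/3, v = 1 ↦ 1
u = 1, v = 0 ↦ 1
u = 1, v = 1/3 ↦ 1
u = 1, v = 2/3 ↦ 1
u = 1, v = 1 ↦ 1
Every assignment gives a value ≥ 1.

Yes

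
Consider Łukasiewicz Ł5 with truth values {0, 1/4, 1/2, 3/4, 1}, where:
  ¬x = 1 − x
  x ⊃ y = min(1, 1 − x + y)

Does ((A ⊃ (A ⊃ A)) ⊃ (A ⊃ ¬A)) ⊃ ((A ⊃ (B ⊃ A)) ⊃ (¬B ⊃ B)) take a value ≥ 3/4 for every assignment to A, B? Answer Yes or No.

Counterexample: take A = 0, B = 0.
A ⊃ A = 0 ⊃ 0 = 1
A ⊃ (A ⊃ A) = 0 ⊃ 1 = 1
¬A = ¬0 = 1
A ⊃ ¬A = 0 ⊃ 1 = 1
(A ⊃ (A ⊃ A)) ⊃ (A ⊃ ¬A) = 1 ⊃ 1 = 1
B ⊃ A = 0 ⊃ 0 = 1
A ⊃ (B ⊃ A) = 0 ⊃ 1 = 1
¬B = ¬0 = 1
¬B ⊃ B = 1 ⊃ 0 = 0
(A ⊃ (B ⊃ A)) ⊃ (¬B ⊃ B) = 1 ⊃ 0 = 0
((A ⊃ (A ⊃ A)) ⊃ (A ⊃ ¬A)) ⊃ ((A ⊃ (B ⊃ A)) ⊃ (¬B ⊃ B)) = 1 ⊃ 0 = 0
This gives 0, which is below 3/4.

No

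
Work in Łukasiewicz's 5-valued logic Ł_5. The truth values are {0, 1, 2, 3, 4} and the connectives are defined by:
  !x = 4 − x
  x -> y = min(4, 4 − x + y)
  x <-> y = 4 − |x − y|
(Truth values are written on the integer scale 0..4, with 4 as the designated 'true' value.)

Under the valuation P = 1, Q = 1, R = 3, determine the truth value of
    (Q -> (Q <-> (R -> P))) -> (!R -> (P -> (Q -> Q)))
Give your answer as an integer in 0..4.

R -> P = 3 -> 1 = 2
Q <-> (R -> P) = 1 <-> 2 = 3
Q -> (Q <-> (R -> P)) = 1 -> 3 = 4
!R = !3 = 1
Q -> Q = 1 -> 1 = 4
P -> (Q -> Q) = 1 -> 4 = 4
!R -> (P -> (Q -> Q)) = 1 -> 4 = 4
(Q -> (Q <-> (R -> P))) -> (!R -> (P -> (Q -> Q))) = 4 -> 4 = 4

4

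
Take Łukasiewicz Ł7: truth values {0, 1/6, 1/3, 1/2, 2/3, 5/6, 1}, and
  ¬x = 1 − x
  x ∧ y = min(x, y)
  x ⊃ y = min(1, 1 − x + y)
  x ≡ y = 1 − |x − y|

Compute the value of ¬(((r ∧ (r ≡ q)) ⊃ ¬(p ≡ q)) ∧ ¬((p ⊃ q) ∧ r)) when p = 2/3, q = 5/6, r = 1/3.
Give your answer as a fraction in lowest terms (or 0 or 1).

1/3

r ≡ q = 1/3 ≡ 5/6 = 1/2
r ∧ (r ≡ q) = 1/3 ∧ 1/2 = 1/3
p ≡ q = 2/3 ≡ 5/6 = 5/6
¬(p ≡ q) = ¬5/6 = 1/6
(r ∧ (r ≡ q)) ⊃ ¬(p ≡ q) = 1/3 ⊃ 1/6 = 5/6
p ⊃ q = 2/3 ⊃ 5/6 = 1
(p ⊃ q) ∧ r = 1 ∧ 1/3 = 1/3
¬((p ⊃ q) ∧ r) = ¬1/3 = 2/3
((r ∧ (r ≡ q)) ⊃ ¬(p ≡ q)) ∧ ¬((p ⊃ q) ∧ r) = 5/6 ∧ 2/3 = 2/3
¬(((r ∧ (r ≡ q)) ⊃ ¬(p ≡ q)) ∧ ¬((p ⊃ q) ∧ r)) = ¬2/3 = 1/3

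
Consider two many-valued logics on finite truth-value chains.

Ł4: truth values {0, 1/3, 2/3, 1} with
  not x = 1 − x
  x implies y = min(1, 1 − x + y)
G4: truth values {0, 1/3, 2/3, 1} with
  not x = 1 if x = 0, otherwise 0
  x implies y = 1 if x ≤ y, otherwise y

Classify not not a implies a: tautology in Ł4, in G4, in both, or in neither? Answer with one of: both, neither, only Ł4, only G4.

only Ł4

In Ł4: every assignment gives 1 — tautology.
In G4: at a = 1/3 the value is 1/3 — not a tautology.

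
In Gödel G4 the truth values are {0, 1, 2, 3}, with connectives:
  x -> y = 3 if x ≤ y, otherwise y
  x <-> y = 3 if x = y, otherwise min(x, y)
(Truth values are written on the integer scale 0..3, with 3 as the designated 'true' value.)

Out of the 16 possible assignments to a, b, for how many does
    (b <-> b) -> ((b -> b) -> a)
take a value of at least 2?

a = 0, b = 0 ↦ 0  <
a = 0, b = 1 ↦ 0  <
a = 0, b = 2 ↦ 0  <
a = 0, b = 3 ↦ 0  <
a = 1, b = 0 ↦ 1  <
a = 1, b = 1 ↦ 1  <
a = 1, b = 2 ↦ 1  <
a = 1, b = 3 ↦ 1  <
a = 2, b = 0 ↦ 2  ≥
a = 2, b = 1 ↦ 2  ≥
a = 2, b = 2 ↦ 2  ≥
a = 2, b = 3 ↦ 2  ≥
a = 3, b = 0 ↦ 3  ≥
a = 3, b = 1 ↦ 3  ≥
a = 3, b = 2 ↦ 3  ≥
a = 3, b = 3 ↦ 3  ≥
So 8 of the 16 assignments meet the threshold.

8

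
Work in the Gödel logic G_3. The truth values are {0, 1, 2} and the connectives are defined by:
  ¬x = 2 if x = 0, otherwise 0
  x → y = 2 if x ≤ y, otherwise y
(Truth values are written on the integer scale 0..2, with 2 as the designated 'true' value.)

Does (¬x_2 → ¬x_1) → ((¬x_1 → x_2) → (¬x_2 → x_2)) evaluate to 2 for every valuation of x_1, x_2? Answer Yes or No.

Yes

x_1 = 0, x_2 = 0 ↦ 2
x_1 = 0, x_2 = 1 ↦ 2
x_1 = 0, x_2 = 2 ↦ 2
x_1 = 1, x_2 = 0 ↦ 2
x_1 = 1, x_2 = 1 ↦ 2
x_1 = 1, x_2 = 2 ↦ 2
x_1 = 2, x_2 = 0 ↦ 2
x_1 = 2, x_2 = 1 ↦ 2
x_1 = 2, x_2 = 2 ↦ 2
Every assignment gives a value ≥ 2.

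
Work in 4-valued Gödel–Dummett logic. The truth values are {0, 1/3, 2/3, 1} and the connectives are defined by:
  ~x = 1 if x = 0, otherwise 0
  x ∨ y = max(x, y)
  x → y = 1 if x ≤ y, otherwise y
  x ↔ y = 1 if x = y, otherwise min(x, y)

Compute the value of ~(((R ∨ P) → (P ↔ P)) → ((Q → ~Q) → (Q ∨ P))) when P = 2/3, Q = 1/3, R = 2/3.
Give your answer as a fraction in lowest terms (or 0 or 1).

R ∨ P = 2/3 ∨ 2/3 = 2/3
P ↔ P = 2/3 ↔ 2/3 = 1
(R ∨ P) → (P ↔ P) = 2/3 → 1 = 1
~Q = ~1/3 = 0
Q → ~Q = 1/3 → 0 = 0
Q ∨ P = 1/3 ∨ 2/3 = 2/3
(Q → ~Q) → (Q ∨ P) = 0 → 2/3 = 1
((R ∨ P) → (P ↔ P)) → ((Q → ~Q) → (Q ∨ P)) = 1 → 1 = 1
~(((R ∨ P) → (P ↔ P)) → ((Q → ~Q) → (Q ∨ P))) = ~1 = 0

0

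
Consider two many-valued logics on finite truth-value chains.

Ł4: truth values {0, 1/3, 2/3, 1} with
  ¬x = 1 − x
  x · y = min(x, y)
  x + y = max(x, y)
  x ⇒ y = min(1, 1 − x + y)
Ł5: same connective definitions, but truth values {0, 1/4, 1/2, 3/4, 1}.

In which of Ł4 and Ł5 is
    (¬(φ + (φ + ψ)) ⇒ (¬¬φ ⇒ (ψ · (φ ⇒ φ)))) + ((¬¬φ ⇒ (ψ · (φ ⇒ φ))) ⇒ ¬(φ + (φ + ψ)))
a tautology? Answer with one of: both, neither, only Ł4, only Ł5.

both

In Ł4: every assignment gives 1 — tautology.
In Ł5: every assignment gives 1 — tautology.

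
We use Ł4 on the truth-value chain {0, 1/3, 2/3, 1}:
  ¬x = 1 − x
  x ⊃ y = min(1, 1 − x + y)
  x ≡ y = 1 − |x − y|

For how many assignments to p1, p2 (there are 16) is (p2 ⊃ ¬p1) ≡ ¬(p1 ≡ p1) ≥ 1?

1

p1 = 0, p2 = 0 ↦ 0  <
p1 = 0, p2 = 1/3 ↦ 0  <
p1 = 0, p2 = 2/3 ↦ 0  <
p1 = 0, p2 = 1 ↦ 0  <
p1 = 1/3, p2 = 0 ↦ 0  <
p1 = 1/3, p2 = 1/3 ↦ 0  <
p1 = 1/3, p2 = 2/3 ↦ 0  <
p1 = 1/3, p2 = 1 ↦ 1/3  <
p1 = 2/3, p2 = 0 ↦ 0  <
p1 = 2/3, p2 = 1/3 ↦ 0  <
p1 = 2/3, p2 = 2/3 ↦ 1/3  <
p1 = 2/3, p2 = 1 ↦ 2/3  <
p1 = 1, p2 = 0 ↦ 0  <
p1 = 1, p2 = 1/3 ↦ 1/3  <
p1 = 1, p2 = 2/3 ↦ 2/3  <
p1 = 1, p2 = 1 ↦ 1  ≥
So 1 of the 16 assignments meets the threshold.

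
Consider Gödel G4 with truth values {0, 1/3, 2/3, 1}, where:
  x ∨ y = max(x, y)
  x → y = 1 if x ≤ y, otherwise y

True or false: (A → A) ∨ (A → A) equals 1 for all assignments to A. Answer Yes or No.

A = 0 ↦ 1
A = 1/3 ↦ 1
A = 2/3 ↦ 1
A = 1 ↦ 1
Every assignment gives a value ≥ 1.

Yes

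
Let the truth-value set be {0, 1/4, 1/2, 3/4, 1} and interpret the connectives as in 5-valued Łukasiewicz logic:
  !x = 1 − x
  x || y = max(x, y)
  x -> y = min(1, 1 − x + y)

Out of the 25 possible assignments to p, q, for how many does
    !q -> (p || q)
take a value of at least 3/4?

value 1: 18 assignments (counts)
value 3/4: 2 assignments (counts)
value 1/2: 3 assignments
value 1/4: 1 assignment
value 0: 1 assignment
So 20 of the 25 assignments meet the threshold.

20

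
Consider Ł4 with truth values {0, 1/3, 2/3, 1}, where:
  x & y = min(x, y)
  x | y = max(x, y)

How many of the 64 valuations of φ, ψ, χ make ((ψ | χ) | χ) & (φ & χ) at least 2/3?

16

value 1: 4 assignments (counts)
value 2/3: 12 assignments (counts)
value 1/3: 20 assignments
value 0: 28 assignments
So 16 of the 64 assignments meet the threshold.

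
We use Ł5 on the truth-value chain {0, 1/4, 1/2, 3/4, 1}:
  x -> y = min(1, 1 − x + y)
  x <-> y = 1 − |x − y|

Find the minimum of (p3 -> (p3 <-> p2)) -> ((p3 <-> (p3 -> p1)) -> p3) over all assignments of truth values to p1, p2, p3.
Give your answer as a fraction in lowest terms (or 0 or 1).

Take p1 = 0, p2 = 0, p3 = 1/2:
p3 <-> p2 = 1/2 <-> 0 = 1/2
p3 -> (p3 <-> p2) = 1/2 -> 1/2 = 1
p3 -> p1 = 1/2 -> 0 = 1/2
p3 <-> (p3 -> p1) = 1/2 <-> 1/2 = 1
(p3 <-> (p3 -> p1)) -> p3 = 1 -> 1/2 = 1/2
(p3 -> (p3 <-> p2)) -> ((p3 <-> (p3 -> p1)) -> p3) = 1 -> 1/2 = 1/2
No assignment yields a value below 1/2, so this is the minimum.

1/2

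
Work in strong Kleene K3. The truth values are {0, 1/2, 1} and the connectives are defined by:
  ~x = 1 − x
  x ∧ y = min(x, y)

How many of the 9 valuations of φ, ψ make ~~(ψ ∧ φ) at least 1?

φ = 0, ψ = 0 ↦ 0  <
φ = 0, ψ = 1/2 ↦ 0  <
φ = 0, ψ = 1 ↦ 0  <
φ = 1/2, ψ = 0 ↦ 0  <
φ = 1/2, ψ = 1/2 ↦ 1/2  <
φ = 1/2, ψ = 1 ↦ 1/2  <
φ = 1, ψ = 0 ↦ 0  <
φ = 1, ψ = 1/2 ↦ 1/2  <
φ = 1, ψ = 1 ↦ 1  ≥
So 1 of the 9 assignments meets the threshold.

1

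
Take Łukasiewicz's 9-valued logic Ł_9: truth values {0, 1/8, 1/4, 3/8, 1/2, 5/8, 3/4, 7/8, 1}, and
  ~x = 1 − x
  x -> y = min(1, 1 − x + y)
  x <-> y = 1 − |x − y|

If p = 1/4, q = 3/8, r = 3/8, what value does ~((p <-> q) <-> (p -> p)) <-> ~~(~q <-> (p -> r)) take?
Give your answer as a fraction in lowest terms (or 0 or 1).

p <-> q = 1/4 <-> 3/8 = 7/8
p -> p = 1/4 -> 1/4 = 1
(p <-> q) <-> (p -> p) = 7/8 <-> 1 = 7/8
~((p <-> q) <-> (p -> p)) = ~7/8 = 1/8
~q = ~3/8 = 5/8
p -> r = 1/4 -> 3/8 = 1
~q <-> (p -> r) = 5/8 <-> 1 = 5/8
~(~q <-> (p -> r)) = ~5/8 = 3/8
~~(~q <-> (p -> r)) = ~3/8 = 5/8
~((p <-> q) <-> (p -> p)) <-> ~~(~q <-> (p -> r)) = 1/8 <-> 5/8 = 1/2

1/2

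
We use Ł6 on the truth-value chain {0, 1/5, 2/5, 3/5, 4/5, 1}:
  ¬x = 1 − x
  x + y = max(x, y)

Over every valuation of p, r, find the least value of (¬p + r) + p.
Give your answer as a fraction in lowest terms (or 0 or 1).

3/5

Take p = 2/5, r = 0:
¬p = ¬2/5 = 3/5
¬p + r = 3/5 + 0 = 3/5
(¬p + r) + p = 3/5 + 2/5 = 3/5
No assignment yields a value below 3/5, so this is the minimum.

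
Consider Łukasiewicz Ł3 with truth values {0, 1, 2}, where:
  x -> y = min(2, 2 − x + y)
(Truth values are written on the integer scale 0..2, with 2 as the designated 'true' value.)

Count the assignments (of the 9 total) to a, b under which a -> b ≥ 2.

6

a = 0, b = 0 ↦ 2  ≥
a = 0, b = 1 ↦ 2  ≥
a = 0, b = 2 ↦ 2  ≥
a = 1, b = 0 ↦ 1  <
a = 1, b = 1 ↦ 2  ≥
a = 1, b = 2 ↦ 2  ≥
a = 2, b = 0 ↦ 0  <
a = 2, b = 1 ↦ 1  <
a = 2, b = 2 ↦ 2  ≥
So 6 of the 9 assignments meet the threshold.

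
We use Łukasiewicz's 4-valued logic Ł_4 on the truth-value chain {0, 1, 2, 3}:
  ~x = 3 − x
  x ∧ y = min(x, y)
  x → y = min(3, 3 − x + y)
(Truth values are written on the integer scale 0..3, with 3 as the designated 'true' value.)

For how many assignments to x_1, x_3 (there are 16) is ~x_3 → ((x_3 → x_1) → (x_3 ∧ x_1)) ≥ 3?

8

x_1 = 0, x_3 = 0 ↦ 0  <
x_1 = 0, x_3 = 1 ↦ 2  <
x_1 = 0, x_3 = 2 ↦ 3  ≥
x_1 = 0, x_3 = 3 ↦ 3  ≥
x_1 = 1, x_3 = 0 ↦ 0  <
x_1 = 1, x_3 = 1 ↦ 2  <
x_1 = 1, x_3 = 2 ↦ 3  ≥
x_1 = 1, x_3 = 3 ↦ 3  ≥
x_1 = 2, x_3 = 0 ↦ 0  <
x_1 = 2, x_3 = 1 ↦ 2  <
x_1 = 2, x_3 = 2 ↦ 3  ≥
x_1 = 2, x_3 = 3 ↦ 3  ≥
x_1 = 3, x_3 = 0 ↦ 0  <
x_1 = 3, x_3 = 1 ↦ 2  <
x_1 = 3, x_3 = 2 ↦ 3  ≥
x_1 = 3, x_3 = 3 ↦ 3  ≥
So 8 of the 16 assignments meet the threshold.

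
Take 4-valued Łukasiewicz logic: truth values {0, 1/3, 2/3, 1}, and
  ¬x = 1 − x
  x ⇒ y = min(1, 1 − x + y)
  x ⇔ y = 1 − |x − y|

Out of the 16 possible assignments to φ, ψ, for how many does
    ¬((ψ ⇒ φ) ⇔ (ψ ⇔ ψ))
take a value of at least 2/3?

3

φ = 0, ψ = 0 ↦ 0  <
φ = 0, ψ = 1/3 ↦ 1/3  <
φ = 0, ψ = 2/3 ↦ 2/3  ≥
φ = 0, ψ = 1 ↦ 1  ≥
φ = 1/3, ψ = 0 ↦ 0  <
φ = 1/3, ψ = 1/3 ↦ 0  <
φ = 1/3, ψ = 2/3 ↦ 1/3  <
φ = 1/3, ψ = 1 ↦ 2/3  ≥
φ = 2/3, ψ = 0 ↦ 0  <
φ = 2/3, ψ = 1/3 ↦ 0  <
φ = 2/3, ψ = 2/3 ↦ 0  <
φ = 2/3, ψ = 1 ↦ 1/3  <
φ = 1, ψ = 0 ↦ 0  <
φ = 1, ψ = 1/3 ↦ 0  <
φ = 1, ψ = 2/3 ↦ 0  <
φ = 1, ψ = 1 ↦ 0  <
So 3 of the 16 assignments meet the threshold.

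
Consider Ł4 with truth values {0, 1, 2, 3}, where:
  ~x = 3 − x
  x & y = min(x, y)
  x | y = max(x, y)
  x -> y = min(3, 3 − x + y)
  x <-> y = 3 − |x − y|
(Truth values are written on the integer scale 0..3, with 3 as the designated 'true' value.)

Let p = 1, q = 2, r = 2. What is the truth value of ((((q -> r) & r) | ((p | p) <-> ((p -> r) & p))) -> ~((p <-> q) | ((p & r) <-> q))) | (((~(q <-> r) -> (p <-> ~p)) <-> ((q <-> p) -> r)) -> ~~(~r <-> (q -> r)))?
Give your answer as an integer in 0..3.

1

q -> r = 2 -> 2 = 3
(q -> r) & r = 3 & 2 = 2
p | p = 1 | 1 = 1
p -> r = 1 -> 2 = 3
(p -> r) & p = 3 & 1 = 1
(p | p) <-> ((p -> r) & p) = 1 <-> 1 = 3
((q -> r) & r) | ((p | p) <-> ((p -> r) & p)) = 2 | 3 = 3
p <-> q = 1 <-> 2 = 2
p & r = 1 & 2 = 1
(p & r) <-> q = 1 <-> 2 = 2
(p <-> q) | ((p & r) <-> q) = 2 | 2 = 2
~((p <-> q) | ((p & r) <-> q)) = ~2 = 1
(((q -> r) & r) | ((p | p) <-> ((p -> r) & p))) -> ~((p <-> q) | ((p & r) <-> q)) = 3 -> 1 = 1
q <-> r = 2 <-> 2 = 3
~(q <-> r) = ~3 = 0
~p = ~1 = 2
p <-> ~p = 1 <-> 2 = 2
~(q <-> r) -> (p <-> ~p) = 0 -> 2 = 3
q <-> p = 2 <-> 1 = 2
(q <-> p) -> r = 2 -> 2 = 3
(~(q <-> r) -> (p <-> ~p)) <-> ((q <-> p) -> r) = 3 <-> 3 = 3
~r = ~2 = 1
q -> r = 2 -> 2 = 3
~r <-> (q -> r) = 1 <-> 3 = 1
~(~r <-> (q -> r)) = ~1 = 2
~~(~r <-> (q -> r)) = ~2 = 1
((~(q <-> r) -> (p <-> ~p)) <-> ((q <-> p) -> r)) -> ~~(~r <-> (q -> r)) = 3 -> 1 = 1
((((q -> r) & r) | ((p | p) <-> ((p -> r) & p))) -> ~((p <-> q) | ((p & r) <-> q))) | (((~(q <-> r) -> (p <-> ~p)) <-> ((q <-> p) -> r)) -> ~~(~r <-> (q -> r))) = 1 | 1 = 1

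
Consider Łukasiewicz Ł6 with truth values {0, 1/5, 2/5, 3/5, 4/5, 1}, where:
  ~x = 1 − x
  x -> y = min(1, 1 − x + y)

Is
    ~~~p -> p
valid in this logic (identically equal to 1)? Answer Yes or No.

Counterexample: take p = 0.
~p = ~0 = 1
~~p = ~1 = 0
~~~p = ~0 = 1
~~~p -> p = 1 -> 0 = 0
This gives 0 ≠ 1.

No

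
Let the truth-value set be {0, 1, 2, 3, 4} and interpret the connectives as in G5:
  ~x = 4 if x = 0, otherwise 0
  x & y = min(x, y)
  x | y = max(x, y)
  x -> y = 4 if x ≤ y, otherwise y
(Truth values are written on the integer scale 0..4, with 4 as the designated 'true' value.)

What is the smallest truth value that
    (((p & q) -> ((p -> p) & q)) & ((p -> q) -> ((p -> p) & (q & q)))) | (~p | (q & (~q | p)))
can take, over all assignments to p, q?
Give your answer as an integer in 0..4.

Take p = 1, q = 1:
p & q = 1 & 1 = 1
p -> p = 1 -> 1 = 4
(p -> p) & q = 4 & 1 = 1
(p & q) -> ((p -> p) & q) = 1 -> 1 = 4
p -> q = 1 -> 1 = 4
p -> p = 1 -> 1 = 4
q & q = 1 & 1 = 1
(p -> p) & (q & q) = 4 & 1 = 1
(p -> q) -> ((p -> p) & (q & q)) = 4 -> 1 = 1
((p & q) -> ((p -> p) & q)) & ((p -> q) -> ((p -> p) & (q & q))) = 4 & 1 = 1
~p = ~1 = 0
~q = ~1 = 0
~q | p = 0 | 1 = 1
q & (~q | p) = 1 & 1 = 1
~p | (q & (~q | p)) = 0 | 1 = 1
(((p & q) -> ((p -> p) & q)) & ((p -> q) -> ((p -> p) & (q & q)))) | (~p | (q & (~q | p))) = 1 | 1 = 1
No assignment yields a value below 1, so this is the minimum.

1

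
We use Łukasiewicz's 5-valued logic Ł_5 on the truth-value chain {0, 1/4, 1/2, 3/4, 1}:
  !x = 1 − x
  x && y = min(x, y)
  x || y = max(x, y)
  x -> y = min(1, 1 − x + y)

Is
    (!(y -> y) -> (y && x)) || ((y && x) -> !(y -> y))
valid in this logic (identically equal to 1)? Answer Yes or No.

At x = 0, y = 1/4, for instance:
y -> y = 1/4 -> 1/4 = 1
!(y -> y) = !1 = 0
y && x = 1/4 && 0 = 0
!(y -> y) -> (y && x) = 0 -> 0 = 1
(y && x) -> !(y -> y) = 0 -> 0 = 1
(!(y -> y) -> (y && x)) || ((y && x) -> !(y -> y)) = 1 || 1 = 1
and checking the remaining 24 assignments likewise gives ≥ 1 in every case.

Yes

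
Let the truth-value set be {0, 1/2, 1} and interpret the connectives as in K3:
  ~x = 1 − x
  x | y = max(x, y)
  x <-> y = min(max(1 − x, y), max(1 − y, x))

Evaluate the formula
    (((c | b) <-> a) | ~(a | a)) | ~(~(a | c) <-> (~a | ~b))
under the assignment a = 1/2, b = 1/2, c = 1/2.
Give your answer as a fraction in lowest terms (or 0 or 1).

1/2

c | b = 1/2 | 1/2 = 1/2
(c | b) <-> a = 1/2 <-> 1/2 = 1/2
a | a = 1/2 | 1/2 = 1/2
~(a | a) = ~1/2 = 1/2
((c | b) <-> a) | ~(a | a) = 1/2 | 1/2 = 1/2
a | c = 1/2 | 1/2 = 1/2
~(a | c) = ~1/2 = 1/2
~a = ~1/2 = 1/2
~b = ~1/2 = 1/2
~a | ~b = 1/2 | 1/2 = 1/2
~(a | c) <-> (~a | ~b) = 1/2 <-> 1/2 = 1/2
~(~(a | c) <-> (~a | ~b)) = ~1/2 = 1/2
(((c | b) <-> a) | ~(a | a)) | ~(~(a | c) <-> (~a | ~b)) = 1/2 | 1/2 = 1/2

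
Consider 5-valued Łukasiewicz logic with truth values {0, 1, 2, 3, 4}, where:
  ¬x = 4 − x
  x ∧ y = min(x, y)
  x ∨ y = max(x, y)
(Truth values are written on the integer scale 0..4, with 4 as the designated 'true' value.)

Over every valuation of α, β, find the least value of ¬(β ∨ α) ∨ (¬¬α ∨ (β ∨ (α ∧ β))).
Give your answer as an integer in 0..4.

2

Take α = 0, β = 2:
β ∨ α = 2 ∨ 0 = 2
¬(β ∨ α) = ¬2 = 2
¬α = ¬0 = 4
¬¬α = ¬4 = 0
α ∧ β = 0 ∧ 2 = 0
β ∨ (α ∧ β) = 2 ∨ 0 = 2
¬¬α ∨ (β ∨ (α ∧ β)) = 0 ∨ 2 = 2
¬(β ∨ α) ∨ (¬¬α ∨ (β ∨ (α ∧ β))) = 2 ∨ 2 = 2
No assignment yields a value below 2, so this is the minimum.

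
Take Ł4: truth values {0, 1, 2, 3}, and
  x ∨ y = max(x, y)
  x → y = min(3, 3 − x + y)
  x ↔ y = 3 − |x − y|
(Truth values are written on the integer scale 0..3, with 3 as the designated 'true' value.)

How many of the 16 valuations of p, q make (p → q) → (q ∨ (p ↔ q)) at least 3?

p = 0, q = 0 ↦ 3  ≥
p = 0, q = 1 ↦ 2  <
p = 0, q = 2 ↦ 2  <
p = 0, q = 3 ↦ 3  ≥
p = 1, q = 0 ↦ 3  ≥
p = 1, q = 1 ↦ 3  ≥
p = 1, q = 2 ↦ 2  <
p = 1, q = 3 ↦ 3  ≥
p = 2, q = 0 ↦ 3  ≥
p = 2, q = 1 ↦ 3  ≥
p = 2, q = 2 ↦ 3  ≥
p = 2, q = 3 ↦ 3  ≥
p = 3, q = 0 ↦ 3  ≥
p = 3, q = 1 ↦ 3  ≥
p = 3, q = 2 ↦ 3  ≥
p = 3, q = 3 ↦ 3  ≥
So 13 of the 16 assignments meet the threshold.

13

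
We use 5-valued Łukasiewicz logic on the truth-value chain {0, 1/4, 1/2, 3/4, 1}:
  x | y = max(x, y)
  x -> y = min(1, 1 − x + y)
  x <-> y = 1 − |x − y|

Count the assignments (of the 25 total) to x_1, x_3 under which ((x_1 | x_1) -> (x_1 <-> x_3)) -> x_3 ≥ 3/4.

value 1: 9 assignments (counts)
value 3/4: 4 assignments (counts)
value 1/2: 6 assignments
value 1/4: 3 assignments
value 0: 3 assignments
So 13 of the 25 assignments meet the threshold.

13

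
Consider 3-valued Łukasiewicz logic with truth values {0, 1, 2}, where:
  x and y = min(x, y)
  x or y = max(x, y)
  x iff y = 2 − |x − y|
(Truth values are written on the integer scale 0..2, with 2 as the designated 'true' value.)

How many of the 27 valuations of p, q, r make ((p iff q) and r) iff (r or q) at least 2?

value 2: 11 assignments (counts)
value 1: 10 assignments
value 0: 6 assignments
So 11 of the 27 assignments meet the threshold.

11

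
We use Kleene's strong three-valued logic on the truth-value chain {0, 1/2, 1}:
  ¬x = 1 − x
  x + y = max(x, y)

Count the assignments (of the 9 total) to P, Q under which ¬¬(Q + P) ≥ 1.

5

P = 0, Q = 0 ↦ 0  <
P = 0, Q = 1/2 ↦ 1/2  <
P = 0, Q = 1 ↦ 1  ≥
P = 1/2, Q = 0 ↦ 1/2  <
P = 1/2, Q = 1/2 ↦ 1/2  <
P = 1/2, Q = 1 ↦ 1  ≥
P = 1, Q = 0 ↦ 1  ≥
P = 1, Q = 1/2 ↦ 1  ≥
P = 1, Q = 1 ↦ 1  ≥
So 5 of the 9 assignments meet the threshold.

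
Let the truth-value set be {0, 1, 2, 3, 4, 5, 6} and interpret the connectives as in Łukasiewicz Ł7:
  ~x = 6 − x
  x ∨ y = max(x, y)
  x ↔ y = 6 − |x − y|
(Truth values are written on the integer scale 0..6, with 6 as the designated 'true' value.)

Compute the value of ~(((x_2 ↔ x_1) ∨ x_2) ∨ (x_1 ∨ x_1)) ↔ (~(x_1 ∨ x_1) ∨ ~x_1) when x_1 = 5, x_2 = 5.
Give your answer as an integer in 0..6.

5

x_2 ↔ x_1 = 5 ↔ 5 = 6
(x_2 ↔ x_1) ∨ x_2 = 6 ∨ 5 = 6
x_1 ∨ x_1 = 5 ∨ 5 = 5
((x_2 ↔ x_1) ∨ x_2) ∨ (x_1 ∨ x_1) = 6 ∨ 5 = 6
~(((x_2 ↔ x_1) ∨ x_2) ∨ (x_1 ∨ x_1)) = ~6 = 0
x_1 ∨ x_1 = 5 ∨ 5 = 5
~(x_1 ∨ x_1) = ~5 = 1
~x_1 = ~5 = 1
~(x_1 ∨ x_1) ∨ ~x_1 = 1 ∨ 1 = 1
~(((x_2 ↔ x_1) ∨ x_2) ∨ (x_1 ∨ x_1)) ↔ (~(x_1 ∨ x_1) ∨ ~x_1) = 0 ↔ 1 = 5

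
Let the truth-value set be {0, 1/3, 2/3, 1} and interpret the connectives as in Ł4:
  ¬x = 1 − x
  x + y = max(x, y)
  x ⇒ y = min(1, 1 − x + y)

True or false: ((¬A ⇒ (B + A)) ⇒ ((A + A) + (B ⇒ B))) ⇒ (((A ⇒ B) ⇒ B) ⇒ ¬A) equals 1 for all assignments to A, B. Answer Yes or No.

No

Counterexample: take A = 1/3, B = 1.
¬A = ¬1/3 = 2/3
B + A = 1 + 1/3 = 1
¬A ⇒ (B + A) = 2/3 ⇒ 1 = 1
A + A = 1/3 + 1/3 = 1/3
B ⇒ B = 1 ⇒ 1 = 1
(A + A) + (B ⇒ B) = 1/3 + 1 = 1
(¬A ⇒ (B + A)) ⇒ ((A + A) + (B ⇒ B)) = 1 ⇒ 1 = 1
A ⇒ B = 1/3 ⇒ 1 = 1
(A ⇒ B) ⇒ B = 1 ⇒ 1 = 1
¬A = ¬1/3 = 2/3
((A ⇒ B) ⇒ B) ⇒ ¬A = 1 ⇒ 2/3 = 2/3
((¬A ⇒ (B + A)) ⇒ ((A + A) + (B ⇒ B))) ⇒ (((A ⇒ B) ⇒ B) ⇒ ¬A) = 1 ⇒ 2/3 = 2/3
This gives 2/3 ≠ 1.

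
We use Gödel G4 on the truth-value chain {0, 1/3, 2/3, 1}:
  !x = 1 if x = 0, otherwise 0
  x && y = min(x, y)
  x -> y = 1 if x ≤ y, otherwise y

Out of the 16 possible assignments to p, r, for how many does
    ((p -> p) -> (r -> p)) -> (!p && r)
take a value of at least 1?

p = 0, r = 0 ↦ 0  <
p = 0, r = 1/3 ↦ 1  ≥
p = 0, r = 2/3 ↦ 1  ≥
p = 0, r = 1 ↦ 1  ≥
p = 1/3, r = 0 ↦ 0  <
p = 1/3, r = 1/3 ↦ 0  <
p = 1/3, r = 2/3 ↦ 0  <
p = 1/3, r = 1 ↦ 0  <
p = 2/3, r = 0 ↦ 0  <
p = 2/3, r = 1/3 ↦ 0  <
p = 2/3, r = 2/3 ↦ 0  <
p = 2/3, r = 1 ↦ 0  <
p = 1, r = 0 ↦ 0  <
p = 1, r = 1/3 ↦ 0  <
p = 1, r = 2/3 ↦ 0  <
p = 1, r = 1 ↦ 0  <
So 3 of the 16 assignments meet the threshold.

3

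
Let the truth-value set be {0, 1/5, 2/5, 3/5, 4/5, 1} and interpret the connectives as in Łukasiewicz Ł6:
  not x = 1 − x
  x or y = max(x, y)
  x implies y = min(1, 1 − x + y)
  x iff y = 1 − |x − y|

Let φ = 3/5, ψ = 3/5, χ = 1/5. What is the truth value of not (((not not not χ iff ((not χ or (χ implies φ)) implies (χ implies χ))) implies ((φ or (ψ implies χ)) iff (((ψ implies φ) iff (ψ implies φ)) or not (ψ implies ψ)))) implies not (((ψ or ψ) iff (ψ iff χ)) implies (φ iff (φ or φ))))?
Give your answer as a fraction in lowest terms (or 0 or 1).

not χ = not 1/5 = 4/5
not not χ = not 4/5 = 1/5
not not not χ = not 1/5 = 4/5
not χ = not 1/5 = 4/5
χ implies φ = 1/5 implies 3/5 = 1
not χ or (χ implies φ) = 4/5 or 1 = 1
χ implies χ = 1/5 implies 1/5 = 1
(not χ or (χ implies φ)) implies (χ implies χ) = 1 implies 1 = 1
not not not χ iff ((not χ or (χ implies φ)) implies (χ implies χ)) = 4/5 iff 1 = 4/5
ψ implies χ = 3/5 implies 1/5 = 3/5
φ or (ψ implies χ) = 3/5 or 3/5 = 3/5
ψ implies φ = 3/5 implies 3/5 = 1
ψ implies φ = 3/5 implies 3/5 = 1
(ψ implies φ) iff (ψ implies φ) = 1 iff 1 = 1
ψ implies ψ = 3/5 implies 3/5 = 1
not (ψ implies ψ) = not 1 = 0
((ψ implies φ) iff (ψ implies φ)) or not (ψ implies ψ) = 1 or 0 = 1
(φ or (ψ implies χ)) iff (((ψ implies φ) iff (ψ implies φ)) or not (ψ implies ψ)) = 3/5 iff 1 = 3/5
(not not not χ iff ((not χ or (χ implies φ)) implies (χ implies χ))) implies ((φ or (ψ implies χ)) iff (((ψ implies φ) iff (ψ implies φ)) or not (ψ implies ψ))) = 4/5 implies 3/5 = 4/5
ψ or ψ = 3/5 or 3/5 = 3/5
ψ iff χ = 3/5 iff 1/5 = 3/5
(ψ or ψ) iff (ψ iff χ) = 3/5 iff 3/5 = 1
φ or φ = 3/5 or 3/5 = 3/5
φ iff (φ or φ) = 3/5 iff 3/5 = 1
((ψ or ψ) iff (ψ iff χ)) implies (φ iff (φ or φ)) = 1 implies 1 = 1
not (((ψ or ψ) iff (ψ iff χ)) implies (φ iff (φ or φ))) = not 1 = 0
((not not not χ iff ((not χ or (χ implies φ)) implies (χ implies χ))) implies ((φ or (ψ implies χ)) iff (((ψ implies φ) iff (ψ implies φ)) or not (ψ implies ψ)))) implies not (((ψ or ψ) iff (ψ iff χ)) implies (φ iff (φ or φ))) = 4/5 implies 0 = 1/5
not (((not not not χ iff ((not χ or (χ implies φ)) implies (χ implies χ))) implies ((φ or (ψ implies χ)) iff (((ψ implies φ) iff (ψ implies φ)) or not (ψ implies ψ)))) implies not (((ψ or ψ) iff (ψ iff χ)) implies (φ iff (φ or φ)))) = not 1/5 = 4/5

4/5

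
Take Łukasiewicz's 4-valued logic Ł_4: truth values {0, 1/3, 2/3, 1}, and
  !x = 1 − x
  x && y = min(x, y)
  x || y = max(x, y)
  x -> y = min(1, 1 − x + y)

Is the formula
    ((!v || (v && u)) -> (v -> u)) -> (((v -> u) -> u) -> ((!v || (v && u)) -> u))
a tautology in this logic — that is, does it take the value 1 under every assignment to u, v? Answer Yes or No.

u = 0, v = 0 ↦ 1
u = 0, v = 1/3 ↦ 1
u = 0, v = 2/3 ↦ 1
u = 0, v = 1 ↦ 1
u = 1/3, v = 0 ↦ 1
u = 1/3, v = 1/3 ↦ 1
u = 1/3, v = 2/3 ↦ 1
u = 1/3, v = 1 ↦ 1
u = 2/3, v = 0 ↦ 1
u = 2/3, v = 1/3 ↦ 1
u = 2/3, v = 2/3 ↦ 1
u = 2/3, v = 1 ↦ 1
u = 1, v = 0 ↦ 1
u = 1, v = 1/3 ↦ 1
u = 1, v = 2/3 ↦ 1
u = 1, v = 1 ↦ 1
Every assignment gives a value ≥ 1.

Yes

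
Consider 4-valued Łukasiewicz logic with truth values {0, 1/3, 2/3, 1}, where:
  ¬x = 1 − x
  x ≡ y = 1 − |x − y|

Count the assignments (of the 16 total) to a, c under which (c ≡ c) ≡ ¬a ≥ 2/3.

a = 0, c = 0 ↦ 1  ≥
a = 0, c = 1/3 ↦ 1  ≥
a = 0, c = 2/3 ↦ 1  ≥
a = 0, c = 1 ↦ 1  ≥
a = 1/3, c = 0 ↦ 2/3  ≥
a = 1/3, c = 1/3 ↦ 2/3  ≥
a = 1/3, c = 2/3 ↦ 2/3  ≥
a = 1/3, c = 1 ↦ 2/3  ≥
a = 2/3, c = 0 ↦ 1/3  <
a = 2/3, c = 1/3 ↦ 1/3  <
a = 2/3, c = 2/3 ↦ 1/3  <
a = 2/3, c = 1 ↦ 1/3  <
a = 1, c = 0 ↦ 0  <
a = 1, c = 1/3 ↦ 0  <
a = 1, c = 2/3 ↦ 0  <
a = 1, c = 1 ↦ 0  <
So 8 of the 16 assignments meet the threshold.

8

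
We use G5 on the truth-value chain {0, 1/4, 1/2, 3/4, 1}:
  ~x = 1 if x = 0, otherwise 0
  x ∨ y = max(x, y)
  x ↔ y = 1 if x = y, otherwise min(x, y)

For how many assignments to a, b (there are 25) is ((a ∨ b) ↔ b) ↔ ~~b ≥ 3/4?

value 1: 18 assignments (counts)
value 3/4: 1 assignment (counts)
value 1/2: 2 assignments
value 1/4: 3 assignments
value 0: 1 assignment
So 19 of the 25 assignments meet the threshold.

19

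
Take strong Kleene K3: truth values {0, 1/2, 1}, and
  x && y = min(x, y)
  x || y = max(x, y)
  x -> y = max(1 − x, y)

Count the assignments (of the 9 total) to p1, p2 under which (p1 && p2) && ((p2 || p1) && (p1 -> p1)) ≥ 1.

p1 = 0, p2 = 0 ↦ 0  <
p1 = 0, p2 = 1/2 ↦ 0  <
p1 = 0, p2 = 1 ↦ 0  <
p1 = 1/2, p2 = 0 ↦ 0  <
p1 = 1/2, p2 = 1/2 ↦ 1/2  <
p1 = 1/2, p2 = 1 ↦ 1/2  <
p1 = 1, p2 = 0 ↦ 0  <
p1 = 1, p2 = 1/2 ↦ 1/2  <
p1 = 1, p2 = 1 ↦ 1  ≥
So 1 of the 9 assignments meets the threshold.

1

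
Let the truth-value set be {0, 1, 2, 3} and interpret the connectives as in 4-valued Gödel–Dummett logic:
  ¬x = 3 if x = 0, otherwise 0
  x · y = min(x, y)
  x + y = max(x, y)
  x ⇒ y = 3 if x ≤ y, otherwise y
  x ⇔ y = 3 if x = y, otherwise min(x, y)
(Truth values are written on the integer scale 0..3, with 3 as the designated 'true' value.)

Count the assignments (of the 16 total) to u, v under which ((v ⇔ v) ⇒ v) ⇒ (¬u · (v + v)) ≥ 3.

u = 0, v = 0 ↦ 3  ≥
u = 0, v = 1 ↦ 3  ≥
u = 0, v = 2 ↦ 3  ≥
u = 0, v = 3 ↦ 3  ≥
u = 1, v = 0 ↦ 3  ≥
u = 1, v = 1 ↦ 0  <
u = 1, v = 2 ↦ 0  <
u = 1, v = 3 ↦ 0  <
u = 2, v = 0 ↦ 3  ≥
u = 2, v = 1 ↦ 0  <
u = 2, v = 2 ↦ 0  <
u = 2, v = 3 ↦ 0  <
u = 3, v = 0 ↦ 3  ≥
u = 3, v = 1 ↦ 0  <
u = 3, v = 2 ↦ 0  <
u = 3, v = 3 ↦ 0  <
So 7 of the 16 assignments meet the threshold.

7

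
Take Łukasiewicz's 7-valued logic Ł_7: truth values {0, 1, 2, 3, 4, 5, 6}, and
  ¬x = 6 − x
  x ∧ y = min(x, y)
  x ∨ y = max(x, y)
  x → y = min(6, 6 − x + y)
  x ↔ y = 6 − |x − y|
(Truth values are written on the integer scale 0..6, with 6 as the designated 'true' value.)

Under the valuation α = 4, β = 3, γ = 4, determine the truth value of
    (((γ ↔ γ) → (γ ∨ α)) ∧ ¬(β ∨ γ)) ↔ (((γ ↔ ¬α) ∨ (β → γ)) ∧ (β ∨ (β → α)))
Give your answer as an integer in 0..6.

γ ↔ γ = 4 ↔ 4 = 6
γ ∨ α = 4 ∨ 4 = 4
(γ ↔ γ) → (γ ∨ α) = 6 → 4 = 4
β ∨ γ = 3 ∨ 4 = 4
¬(β ∨ γ) = ¬4 = 2
((γ ↔ γ) → (γ ∨ α)) ∧ ¬(β ∨ γ) = 4 ∧ 2 = 2
¬α = ¬4 = 2
γ ↔ ¬α = 4 ↔ 2 = 4
β → γ = 3 → 4 = 6
(γ ↔ ¬α) ∨ (β → γ) = 4 ∨ 6 = 6
β → α = 3 → 4 = 6
β ∨ (β → α) = 3 ∨ 6 = 6
((γ ↔ ¬α) ∨ (β → γ)) ∧ (β ∨ (β → α)) = 6 ∧ 6 = 6
(((γ ↔ γ) → (γ ∨ α)) ∧ ¬(β ∨ γ)) ↔ (((γ ↔ ¬α) ∨ (β → γ)) ∧ (β ∨ (β → α))) = 2 ↔ 6 = 2

2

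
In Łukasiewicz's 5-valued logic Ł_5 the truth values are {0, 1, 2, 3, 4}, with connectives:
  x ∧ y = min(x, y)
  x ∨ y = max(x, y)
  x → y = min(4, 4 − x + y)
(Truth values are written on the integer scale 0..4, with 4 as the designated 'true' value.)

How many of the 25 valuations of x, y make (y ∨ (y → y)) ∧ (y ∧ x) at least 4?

value 4: 1 assignment (counts)
value 3: 3 assignments
value 2: 5 assignments
value 1: 7 assignments
value 0: 9 assignments
So 1 of the 25 assignments meets the threshold.

1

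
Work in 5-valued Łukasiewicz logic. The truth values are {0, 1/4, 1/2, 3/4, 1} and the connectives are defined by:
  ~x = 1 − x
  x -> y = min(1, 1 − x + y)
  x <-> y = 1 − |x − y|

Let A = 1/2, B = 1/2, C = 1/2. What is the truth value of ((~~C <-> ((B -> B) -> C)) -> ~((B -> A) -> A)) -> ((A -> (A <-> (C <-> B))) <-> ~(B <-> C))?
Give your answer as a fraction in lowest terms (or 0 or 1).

~C = ~1/2 = 1/2
~~C = ~1/2 = 1/2
B -> B = 1/2 -> 1/2 = 1
(B -> B) -> C = 1 -> 1/2 = 1/2
~~C <-> ((B -> B) -> C) = 1/2 <-> 1/2 = 1
B -> A = 1/2 -> 1/2 = 1
(B -> A) -> A = 1 -> 1/2 = 1/2
~((B -> A) -> A) = ~1/2 = 1/2
(~~C <-> ((B -> B) -> C)) -> ~((B -> A) -> A) = 1 -> 1/2 = 1/2
C <-> B = 1/2 <-> 1/2 = 1
A <-> (C <-> B) = 1/2 <-> 1 = 1/2
A -> (A <-> (C <-> B)) = 1/2 -> 1/2 = 1
B <-> C = 1/2 <-> 1/2 = 1
~(B <-> C) = ~1 = 0
(A -> (A <-> (C <-> B))) <-> ~(B <-> C) = 1 <-> 0 = 0
((~~C <-> ((B -> B) -> C)) -> ~((B -> A) -> A)) -> ((A -> (A <-> (C <-> B))) <-> ~(B <-> C)) = 1/2 -> 0 = 1/2

1/2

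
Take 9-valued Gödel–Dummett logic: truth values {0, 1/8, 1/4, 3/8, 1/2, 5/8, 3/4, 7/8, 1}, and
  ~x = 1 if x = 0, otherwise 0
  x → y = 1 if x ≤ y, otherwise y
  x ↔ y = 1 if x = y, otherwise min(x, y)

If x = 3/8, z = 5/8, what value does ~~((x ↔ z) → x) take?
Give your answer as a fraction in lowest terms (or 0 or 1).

1

x ↔ z = 3/8 ↔ 5/8 = 3/8
(x ↔ z) → x = 3/8 → 3/8 = 1
~((x ↔ z) → x) = ~1 = 0
~~((x ↔ z) → x) = ~0 = 1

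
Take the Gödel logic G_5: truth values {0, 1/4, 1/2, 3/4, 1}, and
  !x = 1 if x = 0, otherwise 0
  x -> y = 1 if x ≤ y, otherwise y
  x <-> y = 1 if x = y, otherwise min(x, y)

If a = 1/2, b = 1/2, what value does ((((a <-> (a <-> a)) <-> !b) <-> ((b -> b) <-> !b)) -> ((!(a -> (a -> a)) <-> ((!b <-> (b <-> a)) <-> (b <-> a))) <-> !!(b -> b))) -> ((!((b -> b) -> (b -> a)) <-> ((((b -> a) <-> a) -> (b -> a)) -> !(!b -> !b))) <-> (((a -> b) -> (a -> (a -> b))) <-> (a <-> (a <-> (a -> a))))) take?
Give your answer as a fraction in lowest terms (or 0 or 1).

a <-> a = 1/2 <-> 1/2 = 1
a <-> (a <-> a) = 1/2 <-> 1 = 1/2
!b = !1/2 = 0
(a <-> (a <-> a)) <-> !b = 1/2 <-> 0 = 0
b -> b = 1/2 -> 1/2 = 1
!b = !1/2 = 0
(b -> b) <-> !b = 1 <-> 0 = 0
((a <-> (a <-> a)) <-> !b) <-> ((b -> b) <-> !b) = 0 <-> 0 = 1
a -> a = 1/2 -> 1/2 = 1
a -> (a -> a) = 1/2 -> 1 = 1
!(a -> (a -> a)) = !1 = 0
!b = !1/2 = 0
b <-> a = 1/2 <-> 1/2 = 1
!b <-> (b <-> a) = 0 <-> 1 = 0
b <-> a = 1/2 <-> 1/2 = 1
(!b <-> (b <-> a)) <-> (b <-> a) = 0 <-> 1 = 0
!(a -> (a -> a)) <-> ((!b <-> (b <-> a)) <-> (b <-> a)) = 0 <-> 0 = 1
b -> b = 1/2 -> 1/2 = 1
!(b -> b) = !1 = 0
!!(b -> b) = !0 = 1
(!(a -> (a -> a)) <-> ((!b <-> (b <-> a)) <-> (b <-> a))) <-> !!(b -> b) = 1 <-> 1 = 1
(((a <-> (a <-> a)) <-> !b) <-> ((b -> b) <-> !b)) -> ((!(a -> (a -> a)) <-> ((!b <-> (b <-> a)) <-> (b <-> a))) <-> !!(b -> b)) = 1 -> 1 = 1
b -> b = 1/2 -> 1/2 = 1
b -> a = 1/2 -> 1/2 = 1
(b -> b) -> (b -> a) = 1 -> 1 = 1
!((b -> b) -> (b -> a)) = !1 = 0
b -> a = 1/2 -> 1/2 = 1
(b -> a) <-> a = 1 <-> 1/2 = 1/2
b -> a = 1/2 -> 1/2 = 1
((b -> a) <-> a) -> (b -> a) = 1/2 -> 1 = 1
!b = !1/2 = 0
!b = !1/2 = 0
!b -> !b = 0 -> 0 = 1
!(!b -> !b) = !1 = 0
(((b -> a) <-> a) -> (b -> a)) -> !(!b -> !b) = 1 -> 0 = 0
!((b -> b) -> (b -> a)) <-> ((((b -> a) <-> a) -> (b -> a)) -> !(!b -> !b)) = 0 <-> 0 = 1
a -> b = 1/2 -> 1/2 = 1
a -> b = 1/2 -> 1/2 = 1
a -> (a -> b) = 1/2 -> 1 = 1
(a -> b) -> (a -> (a -> b)) = 1 -> 1 = 1
a -> a = 1/2 -> 1/2 = 1
a <-> (a -> a) = 1/2 <-> 1 = 1/2
a <-> (a <-> (a -> a)) = 1/2 <-> 1/2 = 1
((a -> b) -> (a -> (a -> b))) <-> (a <-> (a <-> (a -> a))) = 1 <-> 1 = 1
(!((b -> b) -> (b -> a)) <-> ((((b -> a) <-> a) -> (b -> a)) -> !(!b -> !b))) <-> (((a -> b) -> (a -> (a -> b))) <-> (a <-> (a <-> (a -> a)))) = 1 <-> 1 = 1
((((a <-> (a <-> a)) <-> !b) <-> ((b -> b) <-> !b)) -> ((!(a -> (a -> a)) <-> ((!b <-> (b <-> a)) <-> (b <-> a))) <-> !!(b -> b))) -> ((!((b -> b) -> (b -> a)) <-> ((((b -> a) <-> a) -> (b -> a)) -> !(!b -> !b))) <-> (((a -> b) -> (a -> (a -> b))) <-> (a <-> (a <-> (a -> a))))) = 1 -> 1 = 1

1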